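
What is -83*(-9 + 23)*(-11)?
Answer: 12782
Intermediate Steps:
-83*(-9 + 23)*(-11) = -83*14*(-11) = -1162*(-11) = 12782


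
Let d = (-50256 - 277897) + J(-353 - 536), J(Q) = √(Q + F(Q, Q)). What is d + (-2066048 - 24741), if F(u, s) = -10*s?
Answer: -2418942 + 3*√889 ≈ -2.4189e+6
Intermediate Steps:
J(Q) = 3*√(-Q) (J(Q) = √(Q - 10*Q) = √(-9*Q) = 3*√(-Q))
d = -328153 + 3*√889 (d = (-50256 - 277897) + 3*√(-(-353 - 536)) = -328153 + 3*√(-1*(-889)) = -328153 + 3*√889 ≈ -3.2806e+5)
d + (-2066048 - 24741) = (-328153 + 3*√889) + (-2066048 - 24741) = (-328153 + 3*√889) - 2090789 = -2418942 + 3*√889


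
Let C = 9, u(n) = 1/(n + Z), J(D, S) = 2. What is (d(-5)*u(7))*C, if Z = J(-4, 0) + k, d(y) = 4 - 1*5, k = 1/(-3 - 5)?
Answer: -72/71 ≈ -1.0141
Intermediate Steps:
k = -1/8 (k = 1/(-8) = -1/8 ≈ -0.12500)
d(y) = -1 (d(y) = 4 - 5 = -1)
Z = 15/8 (Z = 2 - 1/8 = 15/8 ≈ 1.8750)
u(n) = 1/(15/8 + n) (u(n) = 1/(n + 15/8) = 1/(15/8 + n))
(d(-5)*u(7))*C = -8/(15 + 8*7)*9 = -8/(15 + 56)*9 = -8/71*9 = -72/71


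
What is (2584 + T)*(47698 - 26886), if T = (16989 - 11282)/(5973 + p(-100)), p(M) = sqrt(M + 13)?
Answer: 159945389102455/2973068 - 29693521*I*sqrt(87)/8919204 ≈ 5.3798e+7 - 31.052*I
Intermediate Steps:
p(M) = sqrt(13 + M)
T = 5707/(5973 + I*sqrt(87)) (T = (16989 - 11282)/(5973 + sqrt(13 - 100)) = 5707/(5973 + sqrt(-87)) = 5707/(5973 + I*sqrt(87)) ≈ 0.95546 - 0.001492*I)
(2584 + T)*(47698 - 26886) = (2584 + (11362637/11892272 - 5707*I*sqrt(87)/35676816))*(47698 - 26886) = (30740993485/11892272 - 5707*I*sqrt(87)/35676816)*20812 = 159945389102455/2973068 - 29693521*I*sqrt(87)/8919204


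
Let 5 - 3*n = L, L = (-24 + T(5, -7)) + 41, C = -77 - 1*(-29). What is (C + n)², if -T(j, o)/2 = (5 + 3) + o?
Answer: 23716/9 ≈ 2635.1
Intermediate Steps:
T(j, o) = -16 - 2*o (T(j, o) = -2*((5 + 3) + o) = -2*(8 + o) = -16 - 2*o)
C = -48 (C = -77 + 29 = -48)
L = 15 (L = (-24 + (-16 - 2*(-7))) + 41 = (-24 + (-16 + 14)) + 41 = (-24 - 2) + 41 = -26 + 41 = 15)
n = -10/3 (n = 5/3 - ⅓*15 = 5/3 - 5 = -10/3 ≈ -3.3333)
(C + n)² = (-48 - 10/3)² = (-154/3)² = 23716/9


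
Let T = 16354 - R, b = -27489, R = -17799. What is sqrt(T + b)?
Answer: 14*sqrt(34) ≈ 81.633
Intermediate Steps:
T = 34153 (T = 16354 - 1*(-17799) = 16354 + 17799 = 34153)
sqrt(T + b) = sqrt(34153 - 27489) = sqrt(6664) = 14*sqrt(34)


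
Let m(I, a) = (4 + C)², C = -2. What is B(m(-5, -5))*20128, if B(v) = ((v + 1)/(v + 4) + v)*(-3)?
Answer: -279276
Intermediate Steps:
m(I, a) = 4 (m(I, a) = (4 - 2)² = 2² = 4)
B(v) = -3*v - 3*(1 + v)/(4 + v) (B(v) = ((1 + v)/(4 + v) + v)*(-3) = (v + (1 + v)/(4 + v))*(-3) = -3*v - 3*(1 + v)/(4 + v))
B(m(-5, -5))*20128 = (3*(-1 - 1*4² - 5*4)/(4 + 4))*20128 = (3*(-1 - 1*16 - 20)/8)*20128 = (3*(⅛)*(-1 - 16 - 20))*20128 = (3*(⅛)*(-37))*20128 = -111/8*20128 = -279276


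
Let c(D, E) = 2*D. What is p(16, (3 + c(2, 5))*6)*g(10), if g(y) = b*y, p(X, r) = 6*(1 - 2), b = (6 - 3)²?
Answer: -540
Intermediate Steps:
b = 9 (b = 3² = 9)
p(X, r) = -6 (p(X, r) = 6*(-1) = -6)
g(y) = 9*y
p(16, (3 + c(2, 5))*6)*g(10) = -54*10 = -6*90 = -540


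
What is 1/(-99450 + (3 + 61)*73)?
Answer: -1/94778 ≈ -1.0551e-5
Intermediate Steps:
1/(-99450 + (3 + 61)*73) = 1/(-99450 + 64*73) = 1/(-99450 + 4672) = 1/(-94778) = -1/94778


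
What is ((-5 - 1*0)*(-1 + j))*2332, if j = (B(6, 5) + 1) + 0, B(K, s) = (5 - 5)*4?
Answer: 0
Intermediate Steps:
B(K, s) = 0 (B(K, s) = 0*4 = 0)
j = 1 (j = (0 + 1) + 0 = 1 + 0 = 1)
((-5 - 1*0)*(-1 + j))*2332 = ((-5 - 1*0)*(-1 + 1))*2332 = ((-5 + 0)*0)*2332 = -5*0*2332 = 0*2332 = 0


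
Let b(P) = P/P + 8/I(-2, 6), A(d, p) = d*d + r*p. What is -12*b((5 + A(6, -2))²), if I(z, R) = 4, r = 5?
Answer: -36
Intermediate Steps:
A(d, p) = d² + 5*p (A(d, p) = d*d + 5*p = d² + 5*p)
b(P) = 3 (b(P) = P/P + 8/4 = 1 + 8*(¼) = 1 + 2 = 3)
-12*b((5 + A(6, -2))²) = -12*3 = -36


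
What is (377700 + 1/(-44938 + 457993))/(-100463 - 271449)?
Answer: -156010873501/153620111160 ≈ -1.0156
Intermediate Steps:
(377700 + 1/(-44938 + 457993))/(-100463 - 271449) = (377700 + 1/413055)/(-371912) = (377700 + 1/413055)*(-1/371912) = (156010873501/413055)*(-1/371912) = -156010873501/153620111160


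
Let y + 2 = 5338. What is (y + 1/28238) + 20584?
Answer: 731928961/28238 ≈ 25920.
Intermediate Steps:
y = 5336 (y = -2 + 5338 = 5336)
(y + 1/28238) + 20584 = (5336 + 1/28238) + 20584 = 150677969/28238 + 20584 = 731928961/28238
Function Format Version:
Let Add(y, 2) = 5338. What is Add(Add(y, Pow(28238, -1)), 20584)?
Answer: Rational(731928961, 28238) ≈ 25920.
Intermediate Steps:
y = 5336 (y = Add(-2, 5338) = 5336)
Add(Add(y, Pow(28238, -1)), 20584) = Add(Add(5336, Pow(28238, -1)), 20584) = Add(Add(5336, Rational(1, 28238)), 20584) = Add(Rational(150677969, 28238), 20584) = Rational(731928961, 28238)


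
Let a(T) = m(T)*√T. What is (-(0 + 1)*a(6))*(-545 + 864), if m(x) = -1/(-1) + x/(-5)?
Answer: 319*√6/5 ≈ 156.28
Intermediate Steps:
m(x) = 1 - x/5 (m(x) = -1*(-1) + x*(-⅕) = 1 - x/5)
a(T) = √T*(1 - T/5) (a(T) = (1 - T/5)*√T = √T*(1 - T/5))
(-(0 + 1)*a(6))*(-545 + 864) = (-(0 + 1)*√6*(5 - 1*6)/5)*(-545 + 864) = -√6*(5 - 6)/5*319 = -(⅕)*√6*(-1)*319 = -(-√6/5)*319 = -(-1)*√6/5*319 = (√6/5)*319 = 319*√6/5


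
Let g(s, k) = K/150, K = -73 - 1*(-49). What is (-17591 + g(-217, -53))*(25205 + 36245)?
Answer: -1080976782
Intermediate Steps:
K = -24 (K = -73 + 49 = -24)
g(s, k) = -4/25 (g(s, k) = -24/150 = -24*1/150 = -4/25)
(-17591 + g(-217, -53))*(25205 + 36245) = (-17591 - 4/25)*(25205 + 36245) = -439779/25*61450 = -1080976782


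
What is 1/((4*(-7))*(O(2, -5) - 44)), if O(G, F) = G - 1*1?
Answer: 1/1204 ≈ 0.00083056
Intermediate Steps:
O(G, F) = -1 + G (O(G, F) = G - 1 = -1 + G)
1/((4*(-7))*(O(2, -5) - 44)) = 1/((4*(-7))*((-1 + 2) - 44)) = 1/(-28*(1 - 44)) = 1/(-28*(-43)) = 1/1204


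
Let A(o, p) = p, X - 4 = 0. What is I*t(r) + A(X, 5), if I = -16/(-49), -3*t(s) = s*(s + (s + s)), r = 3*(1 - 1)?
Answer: 5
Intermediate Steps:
X = 4 (X = 4 + 0 = 4)
r = 0 (r = 3*0 = 0)
t(s) = -s² (t(s) = -s*(s + (s + s))/3 = -s*(s + 2*s)/3 = -s*3*s/3 = -s²)
I = 16/49 (I = -16*(-1/49) = 16/49 ≈ 0.32653)
I*t(r) + A(X, 5) = 16*(-1*0²)/49 + 5 = 16*(-1*0)/49 + 5 = (16/49)*0 + 5 = 0 + 5 = 5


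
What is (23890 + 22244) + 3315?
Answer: 49449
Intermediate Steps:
(23890 + 22244) + 3315 = 46134 + 3315 = 49449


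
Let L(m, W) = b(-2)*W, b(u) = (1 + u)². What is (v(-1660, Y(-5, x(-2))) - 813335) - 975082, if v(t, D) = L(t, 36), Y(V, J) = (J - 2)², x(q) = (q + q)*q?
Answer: -1788381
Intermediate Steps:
x(q) = 2*q² (x(q) = (2*q)*q = 2*q²)
Y(V, J) = (-2 + J)²
L(m, W) = W (L(m, W) = (1 - 2)²*W = (-1)²*W = 1*W = W)
v(t, D) = 36
(v(-1660, Y(-5, x(-2))) - 813335) - 975082 = (36 - 813335) - 975082 = -813299 - 975082 = -1788381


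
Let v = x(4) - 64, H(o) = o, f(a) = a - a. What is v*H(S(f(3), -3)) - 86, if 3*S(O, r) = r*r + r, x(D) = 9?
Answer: -196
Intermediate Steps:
f(a) = 0
S(O, r) = r/3 + r²/3 (S(O, r) = (r*r + r)/3 = (r² + r)/3 = (r + r²)/3 = r/3 + r²/3)
v = -55 (v = 9 - 64 = -55)
v*H(S(f(3), -3)) - 86 = -55*(-3)*(1 - 3)/3 - 86 = -55*(-3)*(-2)/3 - 86 = -55*2 - 86 = -110 - 86 = -196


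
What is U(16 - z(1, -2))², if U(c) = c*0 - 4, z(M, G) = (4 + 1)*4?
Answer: 16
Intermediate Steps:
z(M, G) = 20 (z(M, G) = 5*4 = 20)
U(c) = -4 (U(c) = 0 - 4 = -4)
U(16 - z(1, -2))² = (-4)² = 16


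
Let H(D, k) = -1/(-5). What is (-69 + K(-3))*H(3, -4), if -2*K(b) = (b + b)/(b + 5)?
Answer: -27/2 ≈ -13.500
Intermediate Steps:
H(D, k) = ⅕ (H(D, k) = -1*(-⅕) = ⅕)
K(b) = -b/(5 + b) (K(b) = -(b + b)/(2*(b + 5)) = -2*b/(2*(5 + b)) = -b/(5 + b))
(-69 + K(-3))*H(3, -4) = (-69 - 1*(-3)/(5 - 3))*(⅕) = (-69 - 1*(-3)/2)*(⅕) = (-69 - 1*(-3)*½)*(⅕) = (-69 + 3/2)*(⅕) = -135/2*⅕ = -27/2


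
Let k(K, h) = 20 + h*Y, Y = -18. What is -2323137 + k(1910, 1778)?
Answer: -2355121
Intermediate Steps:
k(K, h) = 20 - 18*h (k(K, h) = 20 + h*(-18) = 20 - 18*h)
-2323137 + k(1910, 1778) = -2323137 + (20 - 18*1778) = -2323137 + (20 - 32004) = -2323137 - 31984 = -2355121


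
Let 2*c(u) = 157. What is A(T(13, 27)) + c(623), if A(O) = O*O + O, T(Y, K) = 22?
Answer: 1169/2 ≈ 584.50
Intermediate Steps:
c(u) = 157/2 (c(u) = (½)*157 = 157/2)
A(O) = O + O² (A(O) = O² + O = O + O²)
A(T(13, 27)) + c(623) = 22*(1 + 22) + 157/2 = 22*23 + 157/2 = 506 + 157/2 = 1169/2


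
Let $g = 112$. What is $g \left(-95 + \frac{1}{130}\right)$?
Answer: $- \frac{691544}{65} \approx -10639.0$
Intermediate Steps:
$g \left(-95 + \frac{1}{130}\right) = 112 \left(-95 + \frac{1}{130}\right) = 112 \left(- \frac{12349}{130}\right) = - \frac{691544}{65}$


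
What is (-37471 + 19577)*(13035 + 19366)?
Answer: -579783494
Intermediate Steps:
(-37471 + 19577)*(13035 + 19366) = -17894*32401 = -579783494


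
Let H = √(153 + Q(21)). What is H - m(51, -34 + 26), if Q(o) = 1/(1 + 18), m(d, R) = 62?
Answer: -62 + 2*√13813/19 ≈ -49.629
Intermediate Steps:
Q(o) = 1/19
H = 2*√13813/19 (H = √(153 + 1/19) = √(2908/19) = 2*√13813/19 ≈ 12.371)
H - m(51, -34 + 26) = 2*√13813/19 - 1*62 = 2*√13813/19 - 62 = -62 + 2*√13813/19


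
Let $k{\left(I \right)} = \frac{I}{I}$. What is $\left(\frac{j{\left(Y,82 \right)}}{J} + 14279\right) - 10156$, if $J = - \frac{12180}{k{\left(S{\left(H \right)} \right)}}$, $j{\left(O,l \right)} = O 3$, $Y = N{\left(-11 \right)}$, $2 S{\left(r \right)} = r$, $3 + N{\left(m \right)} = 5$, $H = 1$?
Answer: $\frac{8369689}{2030} \approx 4123.0$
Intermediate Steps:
$N{\left(m \right)} = 2$ ($N{\left(m \right)} = -3 + 5 = 2$)
$S{\left(r \right)} = \frac{r}{2}$
$k{\left(I \right)} = 1$
$Y = 2$
$j{\left(O,l \right)} = 3 O$
$J = -12180$ ($J = - \frac{12180}{1} = \left(-12180\right) 1 = -12180$)
$\left(\frac{j{\left(Y,82 \right)}}{J} + 14279\right) - 10156 = \left(\frac{3 \cdot 2}{-12180} + 14279\right) - 10156 = \left(6 \left(- \frac{1}{12180}\right) + 14279\right) - 10156 = \left(- \frac{1}{2030} + 14279\right) - 10156 = \frac{28986369}{2030} - 10156 = \frac{8369689}{2030}$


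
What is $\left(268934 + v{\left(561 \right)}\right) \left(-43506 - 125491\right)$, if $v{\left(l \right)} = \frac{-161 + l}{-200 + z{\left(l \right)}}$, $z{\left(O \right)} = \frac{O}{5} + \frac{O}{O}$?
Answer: $- \frac{9862272508966}{217} \approx -4.5448 \cdot 10^{10}$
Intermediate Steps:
$z{\left(O \right)} = 1 + \frac{O}{5}$ ($z{\left(O \right)} = O \frac{1}{5} + 1 = \frac{O}{5} + 1 = 1 + \frac{O}{5}$)
$v{\left(l \right)} = \frac{-161 + l}{-199 + \frac{l}{5}}$ ($v{\left(l \right)} = \frac{-161 + l}{-200 + \left(1 + \frac{l}{5}\right)} = \frac{-161 + l}{-199 + \frac{l}{5}}$)
$\left(268934 + v{\left(561 \right)}\right) \left(-43506 - 125491\right) = \left(268934 + \frac{5 \left(-161 + 561\right)}{-995 + 561}\right) \left(-43506 - 125491\right) = \left(268934 + 5 \frac{1}{-434} \cdot 400\right) \left(-43506 + \left(-187184 + 61693\right)\right) = \left(268934 + 5 \left(- \frac{1}{434}\right) 400\right) \left(-43506 - 125491\right) = \left(268934 - \frac{1000}{217}\right) \left(-168997\right) = \frac{58357678}{217} \left(-168997\right) = - \frac{9862272508966}{217}$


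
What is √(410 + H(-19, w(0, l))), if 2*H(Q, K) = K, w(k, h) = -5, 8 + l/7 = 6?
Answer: √1630/2 ≈ 20.187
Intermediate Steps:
l = -14 (l = -56 + 7*6 = -56 + 42 = -14)
H(Q, K) = K/2
√(410 + H(-19, w(0, l))) = √(410 + (½)*(-5)) = √(410 - 5/2) = √(815/2) = √1630/2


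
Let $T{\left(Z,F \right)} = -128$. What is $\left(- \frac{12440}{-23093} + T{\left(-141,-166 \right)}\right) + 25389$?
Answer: $\frac{583364713}{23093} \approx 25262.0$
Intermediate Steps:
$\left(- \frac{12440}{-23093} + T{\left(-141,-166 \right)}\right) + 25389 = \left(- \frac{12440}{-23093} - 128\right) + 25389 = \left(\left(-12440\right) \left(- \frac{1}{23093}\right) - 128\right) + 25389 = \left(\frac{12440}{23093} - 128\right) + 25389 = - \frac{2943464}{23093} + 25389 = \frac{583364713}{23093}$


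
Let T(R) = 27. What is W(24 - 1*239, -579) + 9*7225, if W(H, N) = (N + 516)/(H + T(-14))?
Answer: 12224763/188 ≈ 65025.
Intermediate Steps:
W(H, N) = (516 + N)/(27 + H) (W(H, N) = (N + 516)/(H + 27) = (516 + N)/(27 + H))
W(24 - 1*239, -579) + 9*7225 = (516 - 579)/(27 + (24 - 1*239)) + 9*7225 = -63/(27 + (24 - 239)) + 65025 = -63/(27 - 215) + 65025 = -63/(-188) + 65025 = -1/188*(-63) + 65025 = 63/188 + 65025 = 12224763/188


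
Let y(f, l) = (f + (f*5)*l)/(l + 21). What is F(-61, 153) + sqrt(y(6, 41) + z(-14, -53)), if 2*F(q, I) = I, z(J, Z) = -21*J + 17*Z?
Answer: 153/2 + I*sqrt(564169)/31 ≈ 76.5 + 24.229*I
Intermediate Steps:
F(q, I) = I/2
y(f, l) = (f + 5*f*l)/(21 + l) (y(f, l) = (f + (5*f)*l)/(21 + l) = (f + 5*f*l)/(21 + l))
F(-61, 153) + sqrt(y(6, 41) + z(-14, -53)) = (1/2)*153 + sqrt(6*(1 + 5*41)/(21 + 41) + (-21*(-14) + 17*(-53))) = 153/2 + sqrt(6*(1 + 205)/62 + (294 - 901)) = 153/2 + sqrt(6*(1/62)*206 - 607) = 153/2 + sqrt(618/31 - 607) = 153/2 + sqrt(-18199/31) = 153/2 + I*sqrt(564169)/31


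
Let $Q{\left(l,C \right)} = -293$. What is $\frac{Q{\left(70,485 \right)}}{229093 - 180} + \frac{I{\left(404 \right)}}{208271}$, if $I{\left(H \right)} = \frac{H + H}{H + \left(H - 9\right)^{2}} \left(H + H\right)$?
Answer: $- \frac{9396380851055}{7457899528000467} \approx -0.0012599$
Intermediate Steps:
$I{\left(H \right)} = \frac{4 H^{2}}{H + \left(-9 + H\right)^{2}}$ ($I{\left(H \right)} = \frac{2 H}{H + \left(-9 + H\right)^{2}} \cdot 2 H = \frac{4 H^{2}}{H + \left(-9 + H\right)^{2}}$)
$\frac{Q{\left(70,485 \right)}}{229093 - 180} + \frac{I{\left(404 \right)}}{208271} = - \frac{293}{229093 - 180} + \frac{4 \cdot 404^{2} \frac{1}{404 + \left(-9 + 404\right)^{2}}}{208271} = - \frac{293}{228913} + 4 \cdot 163216 \frac{1}{404 + 395^{2}} \cdot \frac{1}{208271} = \left(-293\right) \frac{1}{228913} + 4 \cdot 163216 \frac{1}{404 + 156025} \cdot \frac{1}{208271} = - \frac{293}{228913} + 4 \cdot 163216 \cdot \frac{1}{156429} \cdot \frac{1}{208271} = - \frac{293}{228913} + \frac{652864}{156429} \cdot \frac{1}{208271} = - \frac{293}{228913} + \frac{652864}{32579624259} = - \frac{9396380851055}{7457899528000467}$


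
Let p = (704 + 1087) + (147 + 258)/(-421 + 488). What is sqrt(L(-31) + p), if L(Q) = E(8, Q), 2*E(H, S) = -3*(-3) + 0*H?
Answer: 3*sqrt(3594282)/134 ≈ 42.445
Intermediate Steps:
E(H, S) = 9/2 (E(H, S) = (-3*(-3) + 0*H)/2 = (9 + 0)/2 = (1/2)*9 = 9/2)
L(Q) = 9/2
p = 120402/67 (p = 1791 + 405/67 = 120402/67 ≈ 1797.0)
sqrt(L(-31) + p) = sqrt(9/2 + 120402/67) = sqrt(241407/134) = 3*sqrt(3594282)/134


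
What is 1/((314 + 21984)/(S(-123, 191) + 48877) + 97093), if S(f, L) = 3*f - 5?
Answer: 48503/4709324077 ≈ 1.0299e-5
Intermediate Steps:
S(f, L) = -5 + 3*f
1/((314 + 21984)/(S(-123, 191) + 48877) + 97093) = 1/((314 + 21984)/((-5 + 3*(-123)) + 48877) + 97093) = 1/(22298/((-5 - 369) + 48877) + 97093) = 1/(22298/(-374 + 48877) + 97093) = 1/(22298/48503 + 97093) = 1/(4709324077/48503) = 48503/4709324077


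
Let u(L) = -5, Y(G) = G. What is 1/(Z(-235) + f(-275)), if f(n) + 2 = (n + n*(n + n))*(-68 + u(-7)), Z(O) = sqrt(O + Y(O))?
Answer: -11021177/121466342465799 - I*sqrt(470)/121466342465799 ≈ -9.0734e-8 - 1.7848e-13*I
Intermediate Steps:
Z(O) = sqrt(2)*sqrt(O) (Z(O) = sqrt(O + O) = sqrt(2*O) = sqrt(2)*sqrt(O))
f(n) = -2 - 146*n**2 - 73*n (f(n) = -2 + (n + n*(n + n))*(-68 - 5) = -2 + (n + n*(2*n))*(-73) = -2 + (n + 2*n**2)*(-73) = -2 + (-146*n**2 - 73*n) = -2 - 146*n**2 - 73*n)
1/(Z(-235) + f(-275)) = 1/(sqrt(2)*sqrt(-235) + (-2 - 146*(-275)**2 - 73*(-275))) = 1/(sqrt(2)*(I*sqrt(235)) + (-2 - 146*75625 + 20075)) = 1/(I*sqrt(470) + (-2 - 11041250 + 20075)) = 1/(I*sqrt(470) - 11021177) = 1/(-11021177 + I*sqrt(470))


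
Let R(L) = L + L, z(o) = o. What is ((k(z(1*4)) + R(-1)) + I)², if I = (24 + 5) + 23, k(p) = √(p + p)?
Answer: 2508 + 200*√2 ≈ 2790.8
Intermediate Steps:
k(p) = √2*√p (k(p) = √(2*p) = √2*√p)
R(L) = 2*L
I = 52 (I = 29 + 23 = 52)
((k(z(1*4)) + R(-1)) + I)² = ((√2*√(1*4) + 2*(-1)) + 52)² = ((√2*√4 - 2) + 52)² = ((√2*2 - 2) + 52)² = ((2*√2 - 2) + 52)² = ((-2 + 2*√2) + 52)² = (50 + 2*√2)²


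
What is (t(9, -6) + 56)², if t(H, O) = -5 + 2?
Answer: 2809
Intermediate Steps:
t(H, O) = -3
(t(9, -6) + 56)² = (-3 + 56)² = 53² = 2809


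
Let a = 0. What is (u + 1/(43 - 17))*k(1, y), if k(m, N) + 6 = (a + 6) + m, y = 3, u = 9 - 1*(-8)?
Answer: 443/26 ≈ 17.038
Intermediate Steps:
u = 17 (u = 9 + 8 = 17)
k(m, N) = m (k(m, N) = -6 + ((0 + 6) + m) = -6 + (6 + m) = m)
(u + 1/(43 - 17))*k(1, y) = (17 + 1/(43 - 17))*1 = (17 + 1/26)*1 = (443/26)*1 = 443/26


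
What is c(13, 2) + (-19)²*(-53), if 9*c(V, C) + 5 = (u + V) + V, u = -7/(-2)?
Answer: -344345/18 ≈ -19130.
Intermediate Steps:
u = 7/2 (u = -7*(-½) = 7/2 ≈ 3.5000)
c(V, C) = -⅙ + 2*V/9 (c(V, C) = -5/9 + ((7/2 + V) + V)/9 = -5/9 + (7/2 + 2*V)/9 = -5/9 + (7/18 + 2*V/9) = -⅙ + 2*V/9)
c(13, 2) + (-19)²*(-53) = (-⅙ + (2/9)*13) + (-19)²*(-53) = (-⅙ + 26/9) + 361*(-53) = 49/18 - 19133 = -344345/18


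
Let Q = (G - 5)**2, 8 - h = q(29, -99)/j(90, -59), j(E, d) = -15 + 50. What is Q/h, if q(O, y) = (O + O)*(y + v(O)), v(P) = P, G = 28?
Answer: 529/124 ≈ 4.2661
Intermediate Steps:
j(E, d) = 35
q(O, y) = 2*O*(O + y) (q(O, y) = (O + O)*(y + O) = (2*O)*(O + y) = 2*O*(O + y))
h = 124 (h = 8 - 2*29*(29 - 99)/35 = 8 - 2*29*(-70)/35 = 8 - (-4060)/35 = 8 - 1*(-116) = 8 + 116 = 124)
Q = 529 (Q = (28 - 5)**2 = 23**2 = 529)
Q/h = 529/124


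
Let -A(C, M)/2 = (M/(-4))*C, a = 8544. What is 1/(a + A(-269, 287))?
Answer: -2/60115 ≈ -3.3270e-5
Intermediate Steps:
A(C, M) = C*M/2 (A(C, M) = -2*M/(-4)*C = -2*M*(-¼)*C = -2*(-M/4)*C = -(-1)*C*M/2 = C*M/2)
1/(a + A(-269, 287)) = 1/(8544 + (½)*(-269)*287) = 1/(8544 - 77203/2) = 1/(-60115/2) = -2/60115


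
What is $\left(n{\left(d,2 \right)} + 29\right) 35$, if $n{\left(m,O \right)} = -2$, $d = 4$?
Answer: $945$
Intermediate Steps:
$\left(n{\left(d,2 \right)} + 29\right) 35 = \left(-2 + 29\right) 35 = 27 \cdot 35 = 945$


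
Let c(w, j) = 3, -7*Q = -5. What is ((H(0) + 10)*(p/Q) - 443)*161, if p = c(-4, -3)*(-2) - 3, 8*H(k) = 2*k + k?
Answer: -91609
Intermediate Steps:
H(k) = 3*k/8 (H(k) = (2*k + k)/8 = (3*k)/8 = 3*k/8)
Q = 5/7 (Q = -1/7*(-5) = 5/7 ≈ 0.71429)
p = -9 (p = 3*(-2) - 3 = -6 - 3 = -9)
((H(0) + 10)*(p/Q) - 443)*161 = (((3/8)*0 + 10)*(-9/5/7) - 443)*161 = ((0 + 10)*(-9*7/5) - 443)*161 = (10*(-63/5) - 443)*161 = (-126 - 443)*161 = -569*161 = -91609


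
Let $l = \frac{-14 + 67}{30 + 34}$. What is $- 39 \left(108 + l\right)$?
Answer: $- \frac{271635}{64} \approx -4244.3$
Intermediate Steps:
$l = \frac{53}{64} \approx 0.82813$
$- 39 \left(108 + l\right) = - 39 \left(108 + \frac{53}{64}\right) = \left(-39\right) \frac{6965}{64} = - \frac{271635}{64}$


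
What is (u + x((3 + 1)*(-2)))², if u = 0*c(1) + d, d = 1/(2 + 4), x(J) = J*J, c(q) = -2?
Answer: 148225/36 ≈ 4117.4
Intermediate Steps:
x(J) = J²
d = ⅙ (d = 1/6 = ⅙ ≈ 0.16667)
u = ⅙ (u = 0*(-2) + ⅙ = 0 + ⅙ = ⅙ ≈ 0.16667)
(u + x((3 + 1)*(-2)))² = (⅙ + ((3 + 1)*(-2))²)² = (⅙ + (4*(-2))²)² = (⅙ + (-8)²)² = (⅙ + 64)² = (385/6)² = 148225/36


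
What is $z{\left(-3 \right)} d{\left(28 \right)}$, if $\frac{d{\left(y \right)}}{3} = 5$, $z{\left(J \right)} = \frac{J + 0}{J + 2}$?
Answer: $45$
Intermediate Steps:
$z{\left(J \right)} = \frac{J}{2 + J}$
$d{\left(y \right)} = 15$ ($d{\left(y \right)} = 3 \cdot 5 = 15$)
$z{\left(-3 \right)} d{\left(28 \right)} = - \frac{3}{2 - 3} \cdot 15 = - \frac{3}{-1} \cdot 15 = \left(-3\right) \left(-1\right) 15 = 3 \cdot 15 = 45$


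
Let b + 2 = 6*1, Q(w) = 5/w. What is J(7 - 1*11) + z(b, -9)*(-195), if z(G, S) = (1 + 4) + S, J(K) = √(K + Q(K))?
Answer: 780 + I*√21/2 ≈ 780.0 + 2.2913*I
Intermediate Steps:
J(K) = √(K + 5/K)
b = 4 (b = -2 + 6*1 = -2 + 6 = 4)
z(G, S) = 5 + S
J(7 - 1*11) + z(b, -9)*(-195) = √((7 - 1*11) + 5/(7 - 1*11)) + (5 - 9)*(-195) = √((7 - 11) + 5/(7 - 11)) - 4*(-195) = √(-4 + 5/(-4)) + 780 = √(-4 + 5*(-¼)) + 780 = √(-4 - 5/4) + 780 = √(-21/4) + 780 = I*√21/2 + 780 = 780 + I*√21/2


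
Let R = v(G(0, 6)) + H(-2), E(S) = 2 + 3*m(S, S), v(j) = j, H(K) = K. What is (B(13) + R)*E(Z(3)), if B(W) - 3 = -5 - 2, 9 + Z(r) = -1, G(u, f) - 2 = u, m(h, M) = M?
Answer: 112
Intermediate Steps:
G(u, f) = 2 + u
Z(r) = -10 (Z(r) = -9 - 1 = -10)
B(W) = -4 (B(W) = 3 + (-5 - 2) = 3 - 7 = -4)
E(S) = 2 + 3*S
R = 0 (R = (2 + 0) - 2 = 2 - 2 = 0)
(B(13) + R)*E(Z(3)) = (-4 + 0)*(2 + 3*(-10)) = -4*(2 - 30) = -4*(-28) = 112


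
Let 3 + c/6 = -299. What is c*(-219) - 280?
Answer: 396548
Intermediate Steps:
c = -1812 (c = -18 + 6*(-299) = -18 - 1794 = -1812)
c*(-219) - 280 = -1812*(-219) - 280 = 396828 - 280 = 396548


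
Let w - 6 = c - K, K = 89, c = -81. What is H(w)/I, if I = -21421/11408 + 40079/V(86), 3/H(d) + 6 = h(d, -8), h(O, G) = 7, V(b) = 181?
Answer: 66608/4874667 ≈ 0.013664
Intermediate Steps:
w = -164 (w = 6 + (-81 - 1*89) = 6 + (-81 - 89) = 6 - 170 = -164)
H(d) = 3 (H(d) = 3/(-6 + 7) = 3/1 = 3*1 = 3)
I = 14624001/66608 (I = -21421/11408 + 40079/181 = -21421*1/11408 + 40079*(1/181) = -691/368 + 40079/181 = 14624001/66608 ≈ 219.55)
H(w)/I = 3/(14624001/66608) = 3*(66608/14624001) = 66608/4874667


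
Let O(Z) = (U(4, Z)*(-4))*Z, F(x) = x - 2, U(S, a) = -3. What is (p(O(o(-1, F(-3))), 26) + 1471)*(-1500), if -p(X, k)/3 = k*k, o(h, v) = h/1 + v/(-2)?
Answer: 835500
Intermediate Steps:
F(x) = -2 + x
o(h, v) = h - v/2 (o(h, v) = h*1 + v*(-½) = h - v/2)
O(Z) = 12*Z (O(Z) = (-3*(-4))*Z = 12*Z)
p(X, k) = -3*k² (p(X, k) = -3*k*k = -3*k²)
(p(O(o(-1, F(-3))), 26) + 1471)*(-1500) = (-3*26² + 1471)*(-1500) = (-3*676 + 1471)*(-1500) = (-2028 + 1471)*(-1500) = -557*(-1500) = 835500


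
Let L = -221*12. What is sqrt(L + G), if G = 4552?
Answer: 10*sqrt(19) ≈ 43.589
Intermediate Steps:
L = -2652
sqrt(L + G) = sqrt(-2652 + 4552) = sqrt(1900) = 10*sqrt(19)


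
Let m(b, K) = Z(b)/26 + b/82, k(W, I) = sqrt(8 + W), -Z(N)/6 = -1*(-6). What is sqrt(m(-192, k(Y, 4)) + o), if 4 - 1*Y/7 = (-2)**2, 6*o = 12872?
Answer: sqrt(5475663570)/1599 ≈ 46.278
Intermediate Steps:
Z(N) = -36 (Z(N) = -(-6)*(-6) = -6*6 = -36)
o = 6436/3 (o = (1/6)*12872 = 6436/3 ≈ 2145.3)
Y = 0 (Y = 28 - 7*(-2)**2 = 28 - 7*4 = 28 - 28 = 0)
m(b, K) = -18/13 + b/82 (m(b, K) = -36/26 + b/82 = -36*1/26 + b*(1/82) = -18/13 + b/82)
sqrt(m(-192, k(Y, 4)) + o) = sqrt((-18/13 + (1/82)*(-192)) + 6436/3) = sqrt((-18/13 - 96/41) + 6436/3) = sqrt(-1986/533 + 6436/3) = sqrt(3424430/1599) = sqrt(5475663570)/1599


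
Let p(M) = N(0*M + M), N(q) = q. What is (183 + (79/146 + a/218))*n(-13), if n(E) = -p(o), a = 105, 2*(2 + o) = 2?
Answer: 1464269/7957 ≈ 184.02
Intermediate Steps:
o = -1 (o = -2 + (½)*2 = -2 + 1 = -1)
p(M) = M (p(M) = 0*M + M = 0 + M = M)
n(E) = 1 (n(E) = -1*(-1) = 1)
(183 + (79/146 + a/218))*n(-13) = (183 + (79/146 + 105/218))*1 = (183 + 8138/7957)*1 = (1464269/7957)*1 = 1464269/7957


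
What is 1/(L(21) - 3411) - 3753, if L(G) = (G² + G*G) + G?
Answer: -9412525/2508 ≈ -3753.0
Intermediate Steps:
L(G) = G + 2*G² (L(G) = (G² + G²) + G = 2*G² + G = G + 2*G²)
1/(L(21) - 3411) - 3753 = 1/(21*(1 + 2*21) - 3411) - 3753 = 1/(21*(1 + 42) - 3411) - 3753 = 1/(21*43 - 3411) - 3753 = 1/(903 - 3411) - 3753 = 1/(-2508) - 3753 = -1/2508 - 3753 = -9412525/2508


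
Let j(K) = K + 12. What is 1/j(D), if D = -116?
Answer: -1/104 ≈ -0.0096154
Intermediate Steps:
j(K) = 12 + K
1/j(D) = 1/(12 - 116) = 1/(-104) = -1/104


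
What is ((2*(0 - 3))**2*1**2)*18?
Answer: 648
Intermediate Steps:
((2*(0 - 3))**2*1**2)*18 = ((2*(-3))**2*1)*18 = ((-6)**2*1)*18 = (36*1)*18 = 36*18 = 648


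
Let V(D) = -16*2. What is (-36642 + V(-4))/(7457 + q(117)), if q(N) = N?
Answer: -18337/3787 ≈ -4.8421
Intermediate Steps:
V(D) = -32
(-36642 + V(-4))/(7457 + q(117)) = (-36642 - 32)/(7457 + 117) = -36674/7574 = -36674*1/7574 = -18337/3787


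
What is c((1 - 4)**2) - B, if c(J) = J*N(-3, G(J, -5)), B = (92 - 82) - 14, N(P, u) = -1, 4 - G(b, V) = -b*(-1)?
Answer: -5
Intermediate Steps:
G(b, V) = 4 - b (G(b, V) = 4 - (-b)*(-1) = 4 - b)
B = -4 (B = 10 - 14 = -4)
c(J) = -J (c(J) = J*(-1) = -J)
c((1 - 4)**2) - B = -(1 - 4)**2 - 1*(-4) = -1*(-3)**2 + 4 = -1*9 + 4 = -9 + 4 = -5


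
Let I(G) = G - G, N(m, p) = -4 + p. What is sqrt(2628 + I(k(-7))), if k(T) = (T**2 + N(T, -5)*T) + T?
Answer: 6*sqrt(73) ≈ 51.264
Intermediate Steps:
k(T) = T**2 - 8*T (k(T) = (T**2 + (-4 - 5)*T) + T = (T**2 - 9*T) + T = T**2 - 8*T)
I(G) = 0
sqrt(2628 + I(k(-7))) = sqrt(2628 + 0) = sqrt(2628) = 6*sqrt(73)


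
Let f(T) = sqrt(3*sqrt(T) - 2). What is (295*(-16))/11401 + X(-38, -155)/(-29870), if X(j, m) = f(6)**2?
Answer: -70481799/170273935 - 3*sqrt(6)/29870 ≈ -0.41418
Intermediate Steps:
f(T) = sqrt(-2 + 3*sqrt(T))
X(j, m) = -2 + 3*sqrt(6) (X(j, m) = (sqrt(-2 + 3*sqrt(6)))**2 = -2 + 3*sqrt(6))
(295*(-16))/11401 + X(-38, -155)/(-29870) = (295*(-16))/11401 + (-2 + 3*sqrt(6))/(-29870) = -4720*1/11401 + (-2 + 3*sqrt(6))*(-1/29870) = -4720/11401 + (1/14935 - 3*sqrt(6)/29870) = -70481799/170273935 - 3*sqrt(6)/29870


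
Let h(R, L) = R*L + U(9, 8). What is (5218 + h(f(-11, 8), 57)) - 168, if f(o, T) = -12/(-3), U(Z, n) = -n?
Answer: 5270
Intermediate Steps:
f(o, T) = 4 (f(o, T) = -12*(-⅓) = 4)
h(R, L) = -8 + L*R (h(R, L) = R*L - 1*8 = L*R - 8 = -8 + L*R)
(5218 + h(f(-11, 8), 57)) - 168 = (5218 + (-8 + 57*4)) - 168 = (5218 + (-8 + 228)) - 168 = (5218 + 220) - 168 = 5438 - 168 = 5270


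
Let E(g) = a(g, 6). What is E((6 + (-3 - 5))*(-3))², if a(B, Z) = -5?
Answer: 25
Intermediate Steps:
E(g) = -5
E((6 + (-3 - 5))*(-3))² = (-5)² = 25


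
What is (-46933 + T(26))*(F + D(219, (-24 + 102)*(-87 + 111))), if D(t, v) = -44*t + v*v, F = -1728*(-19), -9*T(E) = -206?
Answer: -496437509260/3 ≈ -1.6548e+11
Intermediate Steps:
T(E) = 206/9 (T(E) = -⅑*(-206) = 206/9)
F = 32832
D(t, v) = v² - 44*t (D(t, v) = -44*t + v² = v² - 44*t)
(-46933 + T(26))*(F + D(219, (-24 + 102)*(-87 + 111))) = (-46933 + 206/9)*(32832 + (((-24 + 102)*(-87 + 111))² - 44*219)) = -422191*(32832 + ((78*24)² - 9636))/9 = -422191*(32832 + (1872² - 9636))/9 = -422191*(32832 + (3504384 - 9636))/9 = -422191*(32832 + 3494748)/9 = -422191/9*3527580 = -496437509260/3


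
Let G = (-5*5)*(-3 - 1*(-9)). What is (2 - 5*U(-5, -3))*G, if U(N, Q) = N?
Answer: -4050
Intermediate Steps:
G = -150 (G = -25*(-3 + 9) = -25*6 = -150)
(2 - 5*U(-5, -3))*G = (2 - 5*(-5))*(-150) = (2 + 25)*(-150) = 27*(-150) = -4050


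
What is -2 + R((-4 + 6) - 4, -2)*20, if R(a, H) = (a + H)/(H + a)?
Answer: 18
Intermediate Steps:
R(a, H) = 1 (R(a, H) = (H + a)/(H + a) = 1)
-2 + R((-4 + 6) - 4, -2)*20 = -2 + 1*20 = -2 + 20 = 18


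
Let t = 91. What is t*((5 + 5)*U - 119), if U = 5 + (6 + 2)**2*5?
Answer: 284921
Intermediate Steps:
U = 325 (U = 5 + 8**2*5 = 5 + 64*5 = 5 + 320 = 325)
t*((5 + 5)*U - 119) = 91*((5 + 5)*325 - 119) = 91*(10*325 - 119) = 91*(3250 - 119) = 91*3131 = 284921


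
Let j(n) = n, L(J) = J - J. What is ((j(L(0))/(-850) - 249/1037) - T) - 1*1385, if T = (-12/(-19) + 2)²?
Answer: -521166834/374357 ≈ -1392.2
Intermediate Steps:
L(J) = 0
T = 2500/361 (T = (-12*(-1/19) + 2)² = (12/19 + 2)² = (50/19)² = 2500/361 ≈ 6.9252)
((j(L(0))/(-850) - 249/1037) - T) - 1*1385 = ((0/(-850) - 249/1037) - 1*2500/361) - 1*1385 = ((0*(-1/850) - 249*1/1037) - 2500/361) - 1385 = ((0 - 249/1037) - 2500/361) - 1385 = (-249/1037 - 2500/361) - 1385 = -2682389/374357 - 1385 = -521166834/374357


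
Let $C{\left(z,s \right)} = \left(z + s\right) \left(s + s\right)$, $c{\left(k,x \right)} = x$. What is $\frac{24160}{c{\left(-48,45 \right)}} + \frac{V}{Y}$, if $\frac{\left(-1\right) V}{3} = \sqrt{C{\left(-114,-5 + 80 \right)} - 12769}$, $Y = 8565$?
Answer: $\frac{4832}{9} - \frac{i \sqrt{18619}}{2855} \approx 536.89 - 0.047794 i$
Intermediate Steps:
$C{\left(z,s \right)} = 2 s \left(s + z\right)$ ($C{\left(z,s \right)} = \left(s + z\right) 2 s = 2 s \left(s + z\right)$)
$V = - 3 i \sqrt{18619}$ ($V = - 3 \sqrt{2 \left(-5 + 80\right) \left(\left(-5 + 80\right) - 114\right) - 12769} = - 3 \sqrt{2 \cdot 75 \left(75 - 114\right) - 12769} = - 3 \sqrt{2 \cdot 75 \left(-39\right) - 12769} = - 3 \sqrt{-5850 - 12769} = - 3 \sqrt{-18619} = - 3 i \sqrt{18619} \approx - 409.35 i$)
$\frac{24160}{c{\left(-48,45 \right)}} + \frac{V}{Y} = \frac{24160}{45} + \frac{\left(-3\right) i \sqrt{18619}}{8565} = 24160 \cdot \frac{1}{45} + - 3 i \sqrt{18619} \cdot \frac{1}{8565} = \frac{4832}{9} - \frac{i \sqrt{18619}}{2855}$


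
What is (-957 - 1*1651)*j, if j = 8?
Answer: -20864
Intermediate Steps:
(-957 - 1*1651)*j = (-957 - 1*1651)*8 = (-957 - 1651)*8 = -2608*8 = -20864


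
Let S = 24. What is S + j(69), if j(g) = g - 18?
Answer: 75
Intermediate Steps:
j(g) = -18 + g
S + j(69) = 24 + (-18 + 69) = 24 + 51 = 75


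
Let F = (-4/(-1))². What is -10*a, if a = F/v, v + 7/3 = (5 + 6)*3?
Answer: -120/23 ≈ -5.2174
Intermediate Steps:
v = 92/3 (v = -7/3 + (5 + 6)*3 = -7/3 + 11*3 = -7/3 + 33 = 92/3 ≈ 30.667)
F = 16 (F = (-4*(-1))² = 4² = 16)
a = 12/23 (a = 16/(92/3) = 16*(3/92) = 12/23 ≈ 0.52174)
-10*a = -10*12/23 = -120/23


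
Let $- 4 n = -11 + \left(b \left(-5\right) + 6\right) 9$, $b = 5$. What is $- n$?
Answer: $- \frac{91}{2} \approx -45.5$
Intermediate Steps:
$n = \frac{91}{2}$ ($n = - \frac{-11 + \left(5 \left(-5\right) + 6\right) 9}{4} = - \frac{-11 + \left(-25 + 6\right) 9}{4} = - \frac{-11 - 171}{4} = \left(- \frac{1}{4}\right) \left(-182\right) = \frac{91}{2} \approx 45.5$)
$- n = \left(-1\right) \frac{91}{2} = - \frac{91}{2}$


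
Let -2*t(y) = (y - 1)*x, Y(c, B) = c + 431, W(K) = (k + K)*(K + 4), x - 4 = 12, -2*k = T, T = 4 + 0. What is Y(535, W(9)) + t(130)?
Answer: -66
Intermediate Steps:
T = 4
k = -2 (k = -½*4 = -2)
x = 16 (x = 4 + 12 = 16)
W(K) = (-2 + K)*(4 + K) (W(K) = (-2 + K)*(K + 4) = (-2 + K)*(4 + K))
Y(c, B) = 431 + c
t(y) = 8 - 8*y (t(y) = -(y - 1)*16/2 = -(-1 + y)*16/2 = -(-16 + 16*y)/2 = 8 - 8*y)
Y(535, W(9)) + t(130) = (431 + 535) + (8 - 8*130) = 966 + (8 - 1040) = 966 - 1032 = -66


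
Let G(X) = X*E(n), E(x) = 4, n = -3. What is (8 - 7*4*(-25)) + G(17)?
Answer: 776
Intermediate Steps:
G(X) = 4*X (G(X) = X*4 = 4*X)
(8 - 7*4*(-25)) + G(17) = (8 - 7*4*(-25)) + 4*17 = (8 - 28*(-25)) + 68 = (8 + 700) + 68 = 708 + 68 = 776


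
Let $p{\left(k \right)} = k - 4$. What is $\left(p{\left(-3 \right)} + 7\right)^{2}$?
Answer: $0$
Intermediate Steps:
$p{\left(k \right)} = -4 + k$
$\left(p{\left(-3 \right)} + 7\right)^{2} = \left(\left(-4 - 3\right) + 7\right)^{2} = \left(-7 + 7\right)^{2} = 0^{2} = 0$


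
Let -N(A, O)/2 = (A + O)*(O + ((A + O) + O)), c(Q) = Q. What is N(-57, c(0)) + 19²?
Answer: -6137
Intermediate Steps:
N(A, O) = -2*(A + O)*(A + 3*O) (N(A, O) = -2*(A + O)*(O + ((A + O) + O)) = -2*(A + O)*(O + (A + 2*O)) = -2*(A + O)*(A + 3*O))
N(-57, c(0)) + 19² = (-6*0² - 2*(-57)² - 8*(-57)*0) + 19² = (-6*0 - 2*3249 + 0) + 361 = (0 - 6498 + 0) + 361 = -6498 + 361 = -6137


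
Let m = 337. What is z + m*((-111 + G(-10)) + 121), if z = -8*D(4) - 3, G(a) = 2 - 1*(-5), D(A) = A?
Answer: 5694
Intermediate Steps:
G(a) = 7 (G(a) = 2 + 5 = 7)
z = -35 (z = -8*4 - 3 = -32 - 3 = -35)
z + m*((-111 + G(-10)) + 121) = -35 + 337*((-111 + 7) + 121) = -35 + 337*(-104 + 121) = -35 + 337*17 = -35 + 5729 = 5694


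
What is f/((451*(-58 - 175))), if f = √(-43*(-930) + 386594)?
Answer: -2*√106646/105083 ≈ -0.0062154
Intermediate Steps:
f = 2*√106646 (f = √(39990 + 386594) = √426584 = 2*√106646 ≈ 653.13)
f/((451*(-58 - 175))) = (2*√106646)/((451*(-58 - 175))) = (2*√106646)/((451*(-233))) = (2*√106646)/(-105083) = (2*√106646)*(-1/105083) = -2*√106646/105083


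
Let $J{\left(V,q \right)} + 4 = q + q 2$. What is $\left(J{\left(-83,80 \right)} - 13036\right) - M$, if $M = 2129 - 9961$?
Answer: $-4968$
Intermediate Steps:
$M = -7832$
$J{\left(V,q \right)} = -4 + 3 q$ ($J{\left(V,q \right)} = -4 + \left(q + q 2\right) = -4 + \left(q + 2 q\right) = -4 + 3 q$)
$\left(J{\left(-83,80 \right)} - 13036\right) - M = \left(\left(-4 + 3 \cdot 80\right) - 13036\right) - -7832 = \left(\left(-4 + 240\right) - 13036\right) + 7832 = \left(236 - 13036\right) + 7832 = -12800 + 7832 = -4968$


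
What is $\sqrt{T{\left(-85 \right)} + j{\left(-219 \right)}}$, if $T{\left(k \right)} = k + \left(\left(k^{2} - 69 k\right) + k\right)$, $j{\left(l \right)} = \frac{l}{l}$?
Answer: $\sqrt{12921} \approx 113.67$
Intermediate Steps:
$j{\left(l \right)} = 1$
$T{\left(k \right)} = k^{2} - 67 k$ ($T{\left(k \right)} = k + \left(k^{2} - 68 k\right) = k^{2} - 67 k$)
$\sqrt{T{\left(-85 \right)} + j{\left(-219 \right)}} = \sqrt{- 85 \left(-67 - 85\right) + 1} = \sqrt{\left(-85\right) \left(-152\right) + 1} = \sqrt{12920 + 1} = \sqrt{12921}$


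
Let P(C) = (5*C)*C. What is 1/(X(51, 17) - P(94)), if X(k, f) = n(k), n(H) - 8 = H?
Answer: -1/44121 ≈ -2.2665e-5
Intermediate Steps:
n(H) = 8 + H
X(k, f) = 8 + k
P(C) = 5*C²
1/(X(51, 17) - P(94)) = 1/((8 + 51) - 5*94²) = 1/(59 - 5*8836) = 1/(59 - 1*44180) = 1/(59 - 44180) = 1/(-44121) = -1/44121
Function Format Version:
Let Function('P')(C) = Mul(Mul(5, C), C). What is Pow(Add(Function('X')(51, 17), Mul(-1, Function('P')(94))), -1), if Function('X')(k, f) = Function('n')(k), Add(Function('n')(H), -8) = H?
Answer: Rational(-1, 44121) ≈ -2.2665e-5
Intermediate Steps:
Function('n')(H) = Add(8, H)
Function('X')(k, f) = Add(8, k)
Function('P')(C) = Mul(5, Pow(C, 2))
Pow(Add(Function('X')(51, 17), Mul(-1, Function('P')(94))), -1) = Pow(Add(Add(8, 51), Mul(-1, Mul(5, Pow(94, 2)))), -1) = Pow(Add(59, Mul(-1, Mul(5, 8836))), -1) = Pow(Add(59, Mul(-1, 44180)), -1) = Pow(Add(59, -44180), -1) = Pow(-44121, -1) = Rational(-1, 44121)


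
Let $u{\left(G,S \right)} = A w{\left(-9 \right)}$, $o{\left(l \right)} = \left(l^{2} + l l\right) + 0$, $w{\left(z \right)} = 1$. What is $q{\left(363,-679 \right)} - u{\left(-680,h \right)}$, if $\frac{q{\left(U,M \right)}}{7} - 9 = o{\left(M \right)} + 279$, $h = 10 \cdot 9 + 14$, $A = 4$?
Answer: $6456586$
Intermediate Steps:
$h = 104$ ($h = 90 + 14 = 104$)
$o{\left(l \right)} = 2 l^{2}$ ($o{\left(l \right)} = \left(l^{2} + l^{2}\right) + 0 = 2 l^{2} + 0 = 2 l^{2}$)
$u{\left(G,S \right)} = 4$ ($u{\left(G,S \right)} = 4 \cdot 1 = 4$)
$q{\left(U,M \right)} = 2016 + 14 M^{2}$ ($q{\left(U,M \right)} = 63 + 7 \left(2 M^{2} + 279\right) = 63 + 7 \left(279 + 2 M^{2}\right) = 63 + \left(1953 + 14 M^{2}\right) = 2016 + 14 M^{2}$)
$q{\left(363,-679 \right)} - u{\left(-680,h \right)} = \left(2016 + 14 \left(-679\right)^{2}\right) - 4 = \left(2016 + 14 \cdot 461041\right) - 4 = \left(2016 + 6454574\right) - 4 = 6456590 - 4 = 6456586$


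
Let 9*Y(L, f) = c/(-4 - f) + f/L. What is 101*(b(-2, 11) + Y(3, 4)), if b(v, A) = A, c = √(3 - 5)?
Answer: 30401/27 - 101*I*√2/72 ≈ 1126.0 - 1.9838*I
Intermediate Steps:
c = I*√2 (c = √(-2) = I*√2 ≈ 1.4142*I)
Y(L, f) = f/(9*L) + I*√2/(9*(-4 - f)) (Y(L, f) = ((I*√2)/(-4 - f) + f/L)/9 = (I*√2/(-4 - f) + f/L)/9 = (f/L + I*√2/(-4 - f))/9 = f/(9*L) + I*√2/(9*(-4 - f)))
101*(b(-2, 11) + Y(3, 4)) = 101*(11 + (⅑)*(4² + 4*4 - 1*I*3*√2)/(3*(4 + 4))) = 101*(11 + (⅑)*(⅓)*(16 + 16 - 3*I*√2)/8) = 101*(11 + (⅑)*(⅓)*(⅛)*(32 - 3*I*√2)) = 101*(11 + (4/27 - I*√2/72)) = 101*(301/27 - I*√2/72) = 30401/27 - 101*I*√2/72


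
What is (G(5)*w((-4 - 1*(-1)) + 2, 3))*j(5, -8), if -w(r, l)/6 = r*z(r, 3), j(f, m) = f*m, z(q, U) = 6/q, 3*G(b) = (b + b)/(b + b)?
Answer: 480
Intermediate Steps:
G(b) = ⅓ (G(b) = ((b + b)/(b + b))/3 = ((2*b)/((2*b)))/3 = ((2*b)*(1/(2*b)))/3 = (⅓)*1 = ⅓)
w(r, l) = -36 (w(r, l) = -6*r*6/r = -6*6 = -36)
(G(5)*w((-4 - 1*(-1)) + 2, 3))*j(5, -8) = ((⅓)*(-36))*(5*(-8)) = -12*(-40) = 480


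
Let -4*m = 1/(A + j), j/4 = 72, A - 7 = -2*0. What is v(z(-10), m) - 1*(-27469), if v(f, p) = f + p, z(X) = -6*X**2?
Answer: 31705419/1180 ≈ 26869.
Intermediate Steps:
A = 7 (A = 7 - 2*0 = 7 + 0 = 7)
j = 288 (j = 4*72 = 288)
m = -1/1180 (m = -1/(4*(7 + 288)) = -1/4/295 = -1/4*1/295 = -1/1180 ≈ -0.00084746)
v(z(-10), m) - 1*(-27469) = (-6*(-10)**2 - 1/1180) - 1*(-27469) = (-6*100 - 1/1180) + 27469 = (-600 - 1/1180) + 27469 = -708001/1180 + 27469 = 31705419/1180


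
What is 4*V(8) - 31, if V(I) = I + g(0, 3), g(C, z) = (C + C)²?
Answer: 1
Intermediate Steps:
g(C, z) = 4*C² (g(C, z) = (2*C)² = 4*C²)
V(I) = I (V(I) = I + 4*0² = I + 4*0 = I + 0 = I)
4*V(8) - 31 = 4*8 - 31 = 32 - 31 = 1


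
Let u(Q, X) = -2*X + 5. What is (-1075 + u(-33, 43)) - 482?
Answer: -1638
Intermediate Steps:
u(Q, X) = 5 - 2*X
(-1075 + u(-33, 43)) - 482 = (-1075 + (5 - 2*43)) - 482 = (-1075 + (5 - 86)) - 482 = (-1075 - 81) - 482 = -1156 - 482 = -1638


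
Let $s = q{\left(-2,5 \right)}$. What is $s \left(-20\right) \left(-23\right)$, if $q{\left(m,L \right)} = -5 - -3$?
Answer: $-920$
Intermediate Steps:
$q{\left(m,L \right)} = -2$ ($q{\left(m,L \right)} = -5 + 3 = -2$)
$s = -2$
$s \left(-20\right) \left(-23\right) = \left(-2\right) \left(-20\right) \left(-23\right) = 40 \left(-23\right) = -920$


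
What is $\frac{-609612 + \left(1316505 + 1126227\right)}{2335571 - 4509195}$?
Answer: $- \frac{229140}{271703} \approx -0.84335$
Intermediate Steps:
$\frac{-609612 + \left(1316505 + 1126227\right)}{2335571 - 4509195} = \frac{-609612 + 2442732}{-2173624} = 1833120 \left(- \frac{1}{2173624}\right) = - \frac{229140}{271703}$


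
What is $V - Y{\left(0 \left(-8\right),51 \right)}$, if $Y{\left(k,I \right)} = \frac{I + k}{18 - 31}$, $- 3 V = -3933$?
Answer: $\frac{17094}{13} \approx 1314.9$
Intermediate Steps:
$V = 1311$ ($V = \left(- \frac{1}{3}\right) \left(-3933\right) = 1311$)
$Y{\left(k,I \right)} = - \frac{I}{13} - \frac{k}{13}$ ($Y{\left(k,I \right)} = \frac{I + k}{-13} = \left(I + k\right) \left(- \frac{1}{13}\right) = - \frac{I}{13} - \frac{k}{13}$)
$V - Y{\left(0 \left(-8\right),51 \right)} = 1311 - \left(\left(- \frac{1}{13}\right) 51 - \frac{0 \left(-8\right)}{13}\right) = 1311 - \left(- \frac{51}{13} - 0\right) = 1311 - \left(- \frac{51}{13} + 0\right) = 1311 - - \frac{51}{13} = 1311 + \frac{51}{13} = \frac{17094}{13}$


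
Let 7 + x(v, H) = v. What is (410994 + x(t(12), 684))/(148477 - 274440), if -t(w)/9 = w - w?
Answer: -410987/125963 ≈ -3.2628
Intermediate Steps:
t(w) = 0 (t(w) = -9*(w - w) = -9*0 = 0)
x(v, H) = -7 + v
(410994 + x(t(12), 684))/(148477 - 274440) = (410994 + (-7 + 0))/(148477 - 274440) = (410994 - 7)/(-125963) = 410987*(-1/125963) = -410987/125963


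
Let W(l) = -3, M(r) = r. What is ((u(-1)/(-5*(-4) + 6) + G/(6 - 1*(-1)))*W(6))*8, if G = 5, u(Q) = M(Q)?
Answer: -1476/91 ≈ -16.220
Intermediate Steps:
u(Q) = Q
((u(-1)/(-5*(-4) + 6) + G/(6 - 1*(-1)))*W(6))*8 = ((-1/(-5*(-4) + 6) + 5/(6 - 1*(-1)))*(-3))*8 = ((-1/(20 + 6) + 5/(6 + 1))*(-3))*8 = ((-1/26 + 5/7)*(-3))*8 = ((123/182)*(-3))*8 = -369/182*8 = -1476/91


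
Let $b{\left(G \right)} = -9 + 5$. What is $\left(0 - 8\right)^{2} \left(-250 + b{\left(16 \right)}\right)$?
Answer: $-16256$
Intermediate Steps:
$b{\left(G \right)} = -4$
$\left(0 - 8\right)^{2} \left(-250 + b{\left(16 \right)}\right) = \left(0 - 8\right)^{2} \left(-250 - 4\right) = \left(-8\right)^{2} \left(-254\right) = 64 \left(-254\right) = -16256$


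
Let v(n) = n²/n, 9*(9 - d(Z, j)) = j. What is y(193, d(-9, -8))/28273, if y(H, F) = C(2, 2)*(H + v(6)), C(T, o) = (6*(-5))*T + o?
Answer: -11542/28273 ≈ -0.40823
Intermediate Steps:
d(Z, j) = 9 - j/9
v(n) = n
C(T, o) = o - 30*T (C(T, o) = -30*T + o = o - 30*T)
y(H, F) = -348 - 58*H (y(H, F) = (2 - 30*2)*(H + 6) = (2 - 60)*(6 + H) = -58*(6 + H) = -348 - 58*H)
y(193, d(-9, -8))/28273 = (-348 - 58*193)/28273 = (-348 - 11194)*(1/28273) = -11542*1/28273 = -11542/28273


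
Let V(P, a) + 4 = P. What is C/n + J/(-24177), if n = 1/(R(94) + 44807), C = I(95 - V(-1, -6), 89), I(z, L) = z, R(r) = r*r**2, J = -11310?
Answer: 705477610670/8059 ≈ 8.7539e+7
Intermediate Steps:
R(r) = r**3
V(P, a) = -4 + P
C = 100 (C = 95 - (-4 - 1) = 95 - 1*(-5) = 95 + 5 = 100)
n = 1/875391 (n = 1/(94**3 + 44807) = 1/(830584 + 44807) = 1/875391 ≈ 1.1423e-6)
C/n + J/(-24177) = 100/(1/875391) - 11310/(-24177) = 100*875391 - 11310*(-1/24177) = 87539100 + 3770/8059 = 705477610670/8059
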